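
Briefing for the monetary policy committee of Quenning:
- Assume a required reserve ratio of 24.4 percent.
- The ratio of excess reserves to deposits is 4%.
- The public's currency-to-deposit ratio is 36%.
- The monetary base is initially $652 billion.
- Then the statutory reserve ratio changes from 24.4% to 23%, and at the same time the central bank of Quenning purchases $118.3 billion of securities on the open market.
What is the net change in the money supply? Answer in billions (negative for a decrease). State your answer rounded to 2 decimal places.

$285.98 billion

Before: m₁ = (1 + 0.36) / (0.244 + 0.04 + 0.36) ≈ 2.111801, MB₁ = 652, so M₁ = 2.111801 × 652 ≈ 1376.8943 billion.
After: m₂ = (1 + 0.36) / (0.23 + 0.04 + 0.36) ≈ 2.158730, MB₂ = 652 + 118.3 = 770.3, so M₂ = 2.158730 × 770.3 ≈ 1662.8697 billion.
ΔM = M₂ − M₁ = 1662.8697 − 1376.8943 = 285.9754 billion.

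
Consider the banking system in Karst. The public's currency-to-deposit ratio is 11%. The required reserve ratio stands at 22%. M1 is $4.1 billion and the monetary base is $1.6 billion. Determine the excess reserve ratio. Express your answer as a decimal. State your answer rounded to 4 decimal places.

Using m = M/MB = 4.1/1.6 = 2.562500. Since m = (1 + c)/(c + rr + e), the denominator satisfies c + rr + e = (1 + c)/m = (1 + 0.11) / 2.562500 ≈ 0.433171.
With c = 0.11 and rr = 0.22, the excess reserve ratio is 0.433171 − 0.11 − 0.22 = 0.103171.

0.1032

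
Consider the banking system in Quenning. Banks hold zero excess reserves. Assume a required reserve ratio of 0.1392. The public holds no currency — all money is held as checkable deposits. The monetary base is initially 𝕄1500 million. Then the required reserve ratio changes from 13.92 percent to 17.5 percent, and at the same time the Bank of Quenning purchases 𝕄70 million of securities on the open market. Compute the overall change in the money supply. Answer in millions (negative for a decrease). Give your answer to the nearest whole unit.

-1804 million

Before: m₁ = 1 / (0.1392) ≈ 7.18391, MB₁ = 1500, so M₁ = 7.18391 × 1500 = 10775.865 million.
After: m₂ = 1 / (0.175) ≈ 5.71429, MB₂ = 1500 + 70 = 1570, so M₂ = 5.71429 × 1570 = 8971.4353 million.
ΔM = M₂ − M₁ = 8971.4353 − 10775.865 = -1804.4297 million.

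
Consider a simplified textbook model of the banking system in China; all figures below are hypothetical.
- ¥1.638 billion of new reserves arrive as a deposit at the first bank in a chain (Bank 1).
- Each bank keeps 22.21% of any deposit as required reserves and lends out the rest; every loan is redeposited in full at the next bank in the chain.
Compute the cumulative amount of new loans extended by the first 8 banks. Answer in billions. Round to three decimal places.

¥4.968 billion

Bank i lends (1 − rr)^i of the original deposit: Bank 1 lends 1.638·0.7779 ≈ 1.2742, Bank 2 lends 1.638·0.7779² ≈ 0.9912, and so on.
Summing a geometric series: total = 1.638·[0.7779·(1 − 0.7779^8) / (1 − 0.7779)] ≈ 4.9678 billion.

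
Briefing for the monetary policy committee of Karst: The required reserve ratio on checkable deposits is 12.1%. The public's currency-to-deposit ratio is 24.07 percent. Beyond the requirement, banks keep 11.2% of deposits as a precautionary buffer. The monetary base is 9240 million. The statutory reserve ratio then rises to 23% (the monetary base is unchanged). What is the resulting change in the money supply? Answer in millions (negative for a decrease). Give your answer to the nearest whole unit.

Initially m₁ = (1 + 0.2407) / (0.121 + 0.112 + 0.2407) ≈ 2.61917, so M₁ = 2.61917 × 9240 = 24201.1308 million.
After the change m₂ = (1 + 0.2407) / (0.23 + 0.112 + 0.2407) ≈ 2.12923, so M₂ = 2.12923 × 9240 = 19674.0852 million.
ΔM = M₂ − M₁ = 19674.0852 − 24201.1308 = -4527.0456 million.

-4527 million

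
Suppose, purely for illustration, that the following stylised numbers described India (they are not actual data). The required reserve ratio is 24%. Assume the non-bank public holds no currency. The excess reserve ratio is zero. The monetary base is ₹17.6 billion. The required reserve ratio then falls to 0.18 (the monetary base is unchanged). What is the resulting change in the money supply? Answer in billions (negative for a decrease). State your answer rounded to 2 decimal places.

Initially m₁ = 1 / (0.24) ≈ 4.16667, so M₁ = 4.16667 × 17.6 ≈ 73.3334 billion.
After the change m₂ = 1 / (0.18) ≈ 5.55556, so M₂ = 5.55556 × 17.6 ≈ 97.7779 billion.
ΔM = M₂ − M₁ = 97.7779 − 73.3334 = 24.4445 billion.

₹24.44 billion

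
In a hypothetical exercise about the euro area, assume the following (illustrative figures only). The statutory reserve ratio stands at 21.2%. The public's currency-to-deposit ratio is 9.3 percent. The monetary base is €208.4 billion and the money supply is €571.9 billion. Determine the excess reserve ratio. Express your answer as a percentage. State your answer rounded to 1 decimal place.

Using m = M/MB = 571.9/208.4 ≈ 2.744242. Since m = (1 + c)/(c + rr + e), the denominator satisfies c + rr + e = (1 + c)/m = (1 + 0.093) / 2.744242 ≈ 0.398288.
With c = 0.093 and rr = 0.212, the excess reserve ratio is 0.398288 − 0.093 − 0.212 = 0.093288.

9.3%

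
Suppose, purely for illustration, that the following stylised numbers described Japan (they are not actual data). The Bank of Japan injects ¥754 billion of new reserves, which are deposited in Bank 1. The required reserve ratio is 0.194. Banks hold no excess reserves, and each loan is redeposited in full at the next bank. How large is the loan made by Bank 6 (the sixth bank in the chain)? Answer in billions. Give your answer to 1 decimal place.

Each bank lends a fraction (1 − rr) = 0.8060 of the deposit it receives, so Bank 6 receives 754·0.8060^5 and lends 754·0.8060^6 ≈ 206.7196 billion.

¥206.7 billion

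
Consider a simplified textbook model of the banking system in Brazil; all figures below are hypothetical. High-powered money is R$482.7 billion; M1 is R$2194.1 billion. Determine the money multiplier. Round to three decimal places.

4.545

The money multiplier is m = M / MB = 2194.1 / 482.7 ≈ 4.54547.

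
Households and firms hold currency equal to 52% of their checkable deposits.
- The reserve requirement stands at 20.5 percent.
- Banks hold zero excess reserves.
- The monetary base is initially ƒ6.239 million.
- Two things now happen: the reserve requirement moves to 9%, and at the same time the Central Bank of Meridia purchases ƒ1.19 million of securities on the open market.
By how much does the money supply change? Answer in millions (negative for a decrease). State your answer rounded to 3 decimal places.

Before: m₁ = (1 + 0.52) / (0.205 + 0.52) ≈ 2.09655, MB₁ = 6.239, so M₁ = 2.09655 × 6.239 ≈ 13.0804 million.
After: m₂ = (1 + 0.52) / (0.09 + 0.52) ≈ 2.49180, MB₂ = 6.239 + 1.19 = 7.429, so M₂ = 2.49180 × 7.429 ≈ 18.5116 million.
ΔM = M₂ − M₁ = 18.5116 − 13.0804 = 5.4312 million.

ƒ5.431 million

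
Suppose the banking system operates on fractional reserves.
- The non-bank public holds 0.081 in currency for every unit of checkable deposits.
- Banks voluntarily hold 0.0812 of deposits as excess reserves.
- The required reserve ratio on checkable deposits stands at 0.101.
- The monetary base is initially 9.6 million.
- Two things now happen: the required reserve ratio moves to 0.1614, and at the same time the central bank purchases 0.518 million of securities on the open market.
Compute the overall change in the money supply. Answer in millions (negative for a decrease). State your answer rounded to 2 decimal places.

-5.63 million

Before: m₁ = (1 + 0.081) / (0.101 + 0.0812 + 0.081) ≈ 4.10714, MB₁ = 9.6, so M₁ = 4.10714 × 9.6 ≈ 39.4285 million.
After: m₂ = (1 + 0.081) / (0.1614 + 0.0812 + 0.081) ≈ 3.34054, MB₂ = 9.6 + 0.518 = 10.118, so M₂ = 3.34054 × 10.118 ≈ 33.7996 million.
ΔM = M₂ − M₁ = 33.7996 − 39.4285 = -5.6289 million.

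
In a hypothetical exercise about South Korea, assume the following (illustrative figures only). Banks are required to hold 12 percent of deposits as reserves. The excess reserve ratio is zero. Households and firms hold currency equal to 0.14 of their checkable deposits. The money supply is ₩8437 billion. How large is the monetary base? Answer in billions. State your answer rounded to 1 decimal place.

The money multiplier is m = (1 + c) / (rr + c) = (1 + 0.14) / (0.12 + 0.14) ≈ 4.384615.
MB = M / m = 8437 / 4.384615 ≈ 1924.2282 billion.

₩1924.2 billion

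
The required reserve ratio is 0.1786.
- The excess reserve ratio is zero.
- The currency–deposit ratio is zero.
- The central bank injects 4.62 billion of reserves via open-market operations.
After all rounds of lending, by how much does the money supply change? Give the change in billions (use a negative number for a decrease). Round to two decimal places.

25.87 billion

The simple money multiplier is m = 1/rr = 1/0.1786 ≈ 5.5991.
An open-market purchase increases the monetary base by 4.62 billion, so ΔM = m × ΔMB = 5.5991 × 4.62 ≈ 25.8678 billion.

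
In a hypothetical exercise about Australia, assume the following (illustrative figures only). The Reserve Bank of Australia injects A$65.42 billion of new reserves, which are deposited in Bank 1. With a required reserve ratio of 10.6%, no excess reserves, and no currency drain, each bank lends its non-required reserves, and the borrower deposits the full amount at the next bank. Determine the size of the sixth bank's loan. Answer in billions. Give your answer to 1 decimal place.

A$33.4 billion

Each bank lends a fraction (1 − rr) = 0.8940 of the deposit it receives, so Bank 6 receives 65.42·0.8940^5 and lends 65.42·0.8940^6 ≈ 33.3992 billion.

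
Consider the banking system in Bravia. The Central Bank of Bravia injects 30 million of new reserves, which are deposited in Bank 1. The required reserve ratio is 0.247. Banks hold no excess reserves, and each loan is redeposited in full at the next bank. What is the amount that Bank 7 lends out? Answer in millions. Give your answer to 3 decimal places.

Each bank lends a fraction (1 − rr) = 0.7530 of the deposit it receives, so Bank 7 receives 30·0.7530^6 and lends 30·0.7530^7 ≈ 4.1180 million.

4.118 million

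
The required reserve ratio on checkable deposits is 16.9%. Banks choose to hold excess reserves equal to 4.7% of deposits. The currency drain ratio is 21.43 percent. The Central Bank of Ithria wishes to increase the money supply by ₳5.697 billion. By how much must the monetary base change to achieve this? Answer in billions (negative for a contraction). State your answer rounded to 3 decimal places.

₳2.019 billion

The money multiplier is m = (1 + c) / (rr + e + c) = (1 + 0.2143) / (0.169 + 0.047 + 0.2143) ≈ 2.82198.
ΔMB = ΔM / m = (+5.697) / 2.82198 ≈ 2.0188 billion.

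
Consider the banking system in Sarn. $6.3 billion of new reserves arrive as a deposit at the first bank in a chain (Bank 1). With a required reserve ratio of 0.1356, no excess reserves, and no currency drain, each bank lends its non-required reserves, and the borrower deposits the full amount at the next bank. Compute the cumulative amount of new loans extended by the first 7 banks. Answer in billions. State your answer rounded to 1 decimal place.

$25.7 billion

Bank i lends (1 − rr)^i of the original deposit: Bank 1 lends 6.3·0.8644 ≈ 5.4457, Bank 2 lends 6.3·0.8644² ≈ 4.7073, and so on.
Summing a geometric series: total = 6.3·[0.8644·(1 − 0.8644^7) / (1 − 0.8644)] ≈ 25.6792 billion.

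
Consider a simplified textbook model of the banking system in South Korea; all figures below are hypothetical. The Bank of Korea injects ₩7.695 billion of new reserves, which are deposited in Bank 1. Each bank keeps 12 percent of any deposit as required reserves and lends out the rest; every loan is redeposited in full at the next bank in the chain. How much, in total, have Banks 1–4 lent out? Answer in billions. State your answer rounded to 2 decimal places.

₩22.59 billion

Bank i lends (1 − rr)^i of the original deposit: Bank 1 lends 7.695·0.8800 = 6.7716, Bank 2 lends 7.695·0.8800² ≈ 5.9590, and so on.
Summing a geometric series: total = 7.695·[0.8800·(1 − 0.8800^4) / (1 − 0.8800)] ≈ 22.5892 billion.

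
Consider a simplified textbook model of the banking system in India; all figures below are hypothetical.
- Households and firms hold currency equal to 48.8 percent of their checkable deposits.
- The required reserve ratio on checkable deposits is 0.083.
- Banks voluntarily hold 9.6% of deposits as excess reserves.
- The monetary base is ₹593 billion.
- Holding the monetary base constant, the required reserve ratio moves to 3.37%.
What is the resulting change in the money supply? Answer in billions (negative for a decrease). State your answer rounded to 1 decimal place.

₹105.6 billion

Initially m₁ = (1 + 0.488) / (0.083 + 0.096 + 0.488) ≈ 2.23088, so M₁ = 2.23088 × 593 ≈ 1322.9118 billion.
After the change m₂ = (1 + 0.488) / (0.0337 + 0.096 + 0.488) ≈ 2.40894, so M₂ = 2.40894 × 593 ≈ 1428.5014 billion.
ΔM = M₂ − M₁ = 1428.5014 − 1322.9118 = 105.5896 billion.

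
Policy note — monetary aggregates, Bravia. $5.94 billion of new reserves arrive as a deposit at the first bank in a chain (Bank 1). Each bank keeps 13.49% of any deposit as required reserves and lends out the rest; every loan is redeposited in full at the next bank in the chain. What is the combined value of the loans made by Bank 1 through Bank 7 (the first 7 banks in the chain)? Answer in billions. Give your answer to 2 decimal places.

$24.28 billion

Bank i lends (1 − rr)^i of the original deposit: Bank 1 lends 5.94·0.8651 ≈ 5.1387, Bank 2 lends 5.94·0.8651² ≈ 4.4455, and so on.
Summing a geometric series: total = 5.94·[0.8651·(1 − 0.8651^7) / (1 − 0.8651)] ≈ 24.2791 billion.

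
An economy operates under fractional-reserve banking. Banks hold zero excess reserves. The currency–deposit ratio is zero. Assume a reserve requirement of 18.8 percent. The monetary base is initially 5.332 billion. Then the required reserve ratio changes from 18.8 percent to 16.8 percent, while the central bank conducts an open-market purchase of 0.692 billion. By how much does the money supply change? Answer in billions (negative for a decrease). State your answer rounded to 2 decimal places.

7.50 billion

Before: m₁ = 1 / (0.188) ≈ 5.3191, MB₁ = 5.332, so M₁ = 5.3191 × 5.332 ≈ 28.3614 billion.
After: m₂ = 1 / (0.168) ≈ 5.9524, MB₂ = 5.332 + 0.692 = 6.024, so M₂ = 5.9524 × 6.024 ≈ 35.8573 billion.
ΔM = M₂ − M₁ = 35.8573 − 28.3614 = 7.4959 billion.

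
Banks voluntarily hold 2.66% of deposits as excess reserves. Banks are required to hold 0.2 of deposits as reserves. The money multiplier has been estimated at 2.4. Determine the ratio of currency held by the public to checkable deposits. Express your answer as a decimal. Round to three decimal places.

0.326

Using m = 2.4. From m = (1 + c)/(c + rr + e), rearranging gives 1 + c = m·(c + rr + e), so c·(1 − m) = m·(rr + e) − 1.
Hence c = [m·(rr + e) − 1]/(1 − m) = [2.4 × (0.2 + 0.0266) − 1] / (1 − 2.4) ≈ 0.325829.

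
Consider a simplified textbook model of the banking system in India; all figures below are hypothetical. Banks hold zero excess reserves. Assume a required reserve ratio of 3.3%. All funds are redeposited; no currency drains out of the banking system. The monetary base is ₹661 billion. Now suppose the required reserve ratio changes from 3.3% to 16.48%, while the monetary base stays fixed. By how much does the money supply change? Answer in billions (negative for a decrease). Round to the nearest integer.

Initially m₁ = 1 / (0.033) ≈ 30.3030, so M₁ = 30.3030 × 661 = 20030.283 billion.
After the change m₂ = 1 / (0.1648) ≈ 6.0680, so M₂ = 6.0680 × 661 = 4010.948 billion.
ΔM = M₂ − M₁ = 4010.948 − 20030.283 = -16019.335 billion.

-16019 billion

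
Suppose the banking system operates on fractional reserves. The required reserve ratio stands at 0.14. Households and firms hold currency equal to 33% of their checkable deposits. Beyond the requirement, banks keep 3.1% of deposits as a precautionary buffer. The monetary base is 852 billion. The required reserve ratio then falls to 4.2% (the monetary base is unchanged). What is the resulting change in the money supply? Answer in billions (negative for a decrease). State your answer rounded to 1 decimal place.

Initially m₁ = (1 + 0.33) / (0.14 + 0.031 + 0.33) ≈ 2.65469, so M₁ = 2.65469 × 852 ≈ 2261.7959 billion.
After the change m₂ = (1 + 0.33) / (0.042 + 0.031 + 0.33) ≈ 3.30025, so M₂ = 3.30025 × 852 = 2811.813 billion.
ΔM = M₂ − M₁ = 2811.813 − 2261.7959 = 550.0171 billion.

550.0 billion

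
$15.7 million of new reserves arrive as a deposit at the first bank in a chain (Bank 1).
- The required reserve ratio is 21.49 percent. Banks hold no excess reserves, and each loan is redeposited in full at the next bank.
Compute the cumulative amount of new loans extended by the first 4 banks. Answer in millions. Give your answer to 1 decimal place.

$35.6 million

Bank i lends (1 − rr)^i of the original deposit: Bank 1 lends 15.7·0.7851 ≈ 12.3261, Bank 2 lends 15.7·0.7851² ≈ 9.6772, and so on.
Summing a geometric series: total = 15.7·[0.7851·(1 − 0.7851^4) / (1 − 0.7851)] ≈ 35.5657 million.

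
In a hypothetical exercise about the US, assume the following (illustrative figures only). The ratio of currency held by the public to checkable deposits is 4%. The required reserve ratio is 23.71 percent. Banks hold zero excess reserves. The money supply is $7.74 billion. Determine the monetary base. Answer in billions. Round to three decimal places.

$2.062 billion

The money multiplier is m = (1 + c) / (rr + c) = (1 + 0.04) / (0.2371 + 0.04) ≈ 3.75316.
MB = M / m = 7.74 / 3.75316 ≈ 2.0623 billion.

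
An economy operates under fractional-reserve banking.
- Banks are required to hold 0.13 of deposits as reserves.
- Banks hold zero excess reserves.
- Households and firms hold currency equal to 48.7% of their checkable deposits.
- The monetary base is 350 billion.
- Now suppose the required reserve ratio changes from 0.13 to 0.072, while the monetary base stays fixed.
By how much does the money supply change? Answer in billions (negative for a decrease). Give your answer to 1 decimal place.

Initially m₁ = (1 + 0.487) / (0.13 + 0.487) ≈ 2.41005, so M₁ = 2.41005 × 350 = 843.5175 billion.
After the change m₂ = (1 + 0.487) / (0.072 + 0.487) ≈ 2.66011, so M₂ = 2.66011 × 350 = 931.0385 billion.
ΔM = M₂ − M₁ = 931.0385 − 843.5175 = 87.521 billion.

87.5 billion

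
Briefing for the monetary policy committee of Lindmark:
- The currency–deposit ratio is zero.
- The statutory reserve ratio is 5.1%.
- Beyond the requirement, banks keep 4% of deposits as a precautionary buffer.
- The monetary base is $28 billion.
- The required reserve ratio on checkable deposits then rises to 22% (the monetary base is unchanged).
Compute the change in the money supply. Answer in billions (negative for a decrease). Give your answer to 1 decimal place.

Initially m₁ = 1 / (0.051 + 0.04) ≈ 10.9890, so M₁ = 10.9890 × 28 = 307.692 billion.
After the change m₂ = 1 / (0.22 + 0.04) ≈ 3.8462, so M₂ = 3.8462 × 28 = 107.6936 billion.
ΔM = M₂ − M₁ = 107.6936 − 307.692 = -199.9984 billion.

-200.0 billion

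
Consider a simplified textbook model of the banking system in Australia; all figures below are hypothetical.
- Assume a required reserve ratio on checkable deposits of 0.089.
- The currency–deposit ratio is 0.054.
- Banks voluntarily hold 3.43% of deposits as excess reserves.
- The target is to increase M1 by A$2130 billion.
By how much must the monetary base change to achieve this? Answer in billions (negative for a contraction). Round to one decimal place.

A$358.3 billion

The money multiplier is m = (1 + c) / (rr + e + c) = (1 + 0.054) / (0.089 + 0.0343 + 0.054) ≈ 5.944726.
ΔMB = ΔM / m = (+2130) / 5.944726 ≈ 358.3008 billion.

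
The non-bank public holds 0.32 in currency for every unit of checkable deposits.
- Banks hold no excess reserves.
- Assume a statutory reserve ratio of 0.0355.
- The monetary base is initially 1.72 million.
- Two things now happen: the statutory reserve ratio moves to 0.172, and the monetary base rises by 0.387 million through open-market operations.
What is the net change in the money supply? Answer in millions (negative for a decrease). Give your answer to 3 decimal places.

-0.734 million

Before: m₁ = (1 + 0.32) / (0.0355 + 0.32) ≈ 3.71308, MB₁ = 1.72, so M₁ = 3.71308 × 1.72 ≈ 6.3865 million.
After: m₂ = (1 + 0.32) / (0.172 + 0.32) ≈ 2.68293, MB₂ = 1.72 + 0.387 = 2.107, so M₂ = 2.68293 × 2.107 ≈ 5.6529 million.
ΔM = M₂ − M₁ = 5.6529 − 6.3865 = -0.7336 million.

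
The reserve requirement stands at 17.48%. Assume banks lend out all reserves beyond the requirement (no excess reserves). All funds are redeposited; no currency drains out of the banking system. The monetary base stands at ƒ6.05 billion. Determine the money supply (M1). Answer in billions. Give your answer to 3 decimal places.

With no currency drain or excess reserves, the money multiplier is m = 1/rr = 1/0.1748 ≈ 5.72082.
Money supply M = m × MB = 5.72082 × 6.05 ≈ 34.611 billion.

ƒ34.611 billion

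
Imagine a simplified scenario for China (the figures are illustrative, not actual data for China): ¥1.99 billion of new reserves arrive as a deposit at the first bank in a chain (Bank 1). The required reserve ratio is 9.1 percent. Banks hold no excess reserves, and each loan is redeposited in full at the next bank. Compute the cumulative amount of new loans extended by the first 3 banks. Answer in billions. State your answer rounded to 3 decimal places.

¥4.948 billion

Bank i lends (1 − rr)^i of the original deposit: Bank 1 lends 1.99·0.9090 ≈ 1.8089, Bank 2 lends 1.99·0.9090² ≈ 1.6443, and so on.
Summing a geometric series: total = 1.99·[0.9090·(1 − 0.9090^3) / (1 − 0.9090)] ≈ 4.9479 billion.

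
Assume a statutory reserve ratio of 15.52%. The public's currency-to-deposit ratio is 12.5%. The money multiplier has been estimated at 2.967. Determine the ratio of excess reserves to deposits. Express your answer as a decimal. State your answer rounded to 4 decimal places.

0.0990

Using m = 2.967. Since m = (1 + c)/(c + rr + e), the denominator satisfies c + rr + e = (1 + c)/m = (1 + 0.125) / 2.967 ≈ 0.379171.
With c = 0.125 and rr = 0.1552, the ratio of excess reserves to deposits is 0.379171 − 0.125 − 0.1552 = 0.098971.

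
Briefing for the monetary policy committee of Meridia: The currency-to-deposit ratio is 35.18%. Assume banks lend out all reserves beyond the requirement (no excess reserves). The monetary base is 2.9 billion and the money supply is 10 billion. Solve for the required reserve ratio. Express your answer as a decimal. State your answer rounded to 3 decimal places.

Using m = M/MB = 10/2.9 ≈ 3.448276. Since m = (1 + c)/(c + rr + e), the denominator satisfies c + rr + e = (1 + c)/m = (1 + 0.3518) / 3.448276 ≈ 0.392022.
With c = 0.3518 and e = 0, the required reserve ratio is 0.392022 − 0.3518 − 0 = 0.040222.

0.040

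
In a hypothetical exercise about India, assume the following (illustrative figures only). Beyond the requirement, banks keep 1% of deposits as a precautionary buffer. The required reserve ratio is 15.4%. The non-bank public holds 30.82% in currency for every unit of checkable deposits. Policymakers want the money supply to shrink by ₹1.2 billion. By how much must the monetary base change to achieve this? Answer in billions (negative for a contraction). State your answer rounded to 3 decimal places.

The money multiplier is m = (1 + c) / (rr + e + c) = (1 + 0.3082) / (0.154 + 0.01 + 0.3082) ≈ 2.77044.
ΔMB = ΔM / m = (−1.2) / 2.77044 ≈ -0.4331 billion.

-0.433 billion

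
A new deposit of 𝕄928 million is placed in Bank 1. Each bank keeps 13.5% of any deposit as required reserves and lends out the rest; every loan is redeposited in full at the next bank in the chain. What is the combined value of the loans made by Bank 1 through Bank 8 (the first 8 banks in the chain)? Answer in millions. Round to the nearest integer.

𝕄4082 million

Bank i lends (1 − rr)^i of the original deposit: Bank 1 lends 928·0.8650 = 802.7200, Bank 2 lends 928·0.8650² = 694.3528, and so on.
Summing a geometric series: total = 928·[0.8650·(1 − 0.8650^8) / (1 − 0.8650)] ≈ 4082.4463 million.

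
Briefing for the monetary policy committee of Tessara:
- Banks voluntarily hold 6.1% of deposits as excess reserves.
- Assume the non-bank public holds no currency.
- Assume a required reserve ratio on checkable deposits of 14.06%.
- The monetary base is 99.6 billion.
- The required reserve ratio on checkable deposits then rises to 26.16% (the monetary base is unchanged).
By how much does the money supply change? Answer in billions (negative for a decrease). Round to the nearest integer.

Initially m₁ = 1 / (0.1406 + 0.061) ≈ 4.9603, so M₁ = 4.9603 × 99.6 ≈ 494.0459 billion.
After the change m₂ = 1 / (0.2616 + 0.061) ≈ 3.0998, so M₂ = 3.0998 × 99.6 ≈ 308.7401 billion.
ΔM = M₂ − M₁ = 308.7401 − 494.0459 = -185.3058 billion.

-185 billion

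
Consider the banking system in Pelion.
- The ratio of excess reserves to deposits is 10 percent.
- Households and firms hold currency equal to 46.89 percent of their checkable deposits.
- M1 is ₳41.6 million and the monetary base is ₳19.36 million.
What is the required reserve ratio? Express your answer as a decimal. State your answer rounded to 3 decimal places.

0.115

Using m = M/MB = 41.6/19.36 ≈ 2.148760. Since m = (1 + c)/(c + rr + e), the denominator satisfies c + rr + e = (1 + c)/m = (1 + 0.4689) / 2.148760 ≈ 0.683604.
With c = 0.4689 and e = 0.1, the required reserve ratio is 0.683604 − 0.4689 − 0.1 = 0.114704.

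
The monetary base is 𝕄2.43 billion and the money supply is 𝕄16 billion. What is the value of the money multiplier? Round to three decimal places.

6.584

The money multiplier is m = M / MB = 16 / 2.43 ≈ 6.58436.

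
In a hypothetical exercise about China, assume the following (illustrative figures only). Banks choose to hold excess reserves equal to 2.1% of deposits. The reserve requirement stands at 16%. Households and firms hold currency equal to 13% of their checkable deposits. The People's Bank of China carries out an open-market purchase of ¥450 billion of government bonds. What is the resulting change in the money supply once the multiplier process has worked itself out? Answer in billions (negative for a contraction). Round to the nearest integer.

¥1635 billion

The money multiplier is m = (1 + c) / (rr + e + c) = (1 + 0.13) / (0.16 + 0.021 + 0.13) ≈ 3.6334.
The purchase adds 450 billion of base, so ΔM = m × ΔMB = 3.6334 × (+450) = 1635.03 billion.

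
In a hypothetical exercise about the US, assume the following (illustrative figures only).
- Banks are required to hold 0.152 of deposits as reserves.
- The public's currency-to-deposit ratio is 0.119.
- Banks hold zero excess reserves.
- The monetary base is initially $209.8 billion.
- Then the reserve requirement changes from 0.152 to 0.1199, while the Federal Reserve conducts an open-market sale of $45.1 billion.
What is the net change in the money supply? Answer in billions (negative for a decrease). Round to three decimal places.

-94.846 billion

Before: m₁ = (1 + 0.119) / (0.152 + 0.119) ≈ 4.1291513, MB₁ = 209.8, so M₁ = 4.1291513 × 209.8 ≈ 866.2959 billion.
After: m₂ = (1 + 0.119) / (0.1199 + 0.119) ≈ 4.6839682, MB₂ = 209.8 − 45.1 = 164.7, so M₂ = 4.6839682 × 164.7 ≈ 771.4496 billion.
ΔM = M₂ − M₁ = 771.4496 − 866.2959 = -94.8463 billion.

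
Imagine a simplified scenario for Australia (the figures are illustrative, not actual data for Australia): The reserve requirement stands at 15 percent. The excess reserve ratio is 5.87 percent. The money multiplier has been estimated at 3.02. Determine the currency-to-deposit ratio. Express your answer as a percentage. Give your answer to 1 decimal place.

18.3%

Using m = 3.02. From m = (1 + c)/(c + rr + e), rearranging gives 1 + c = m·(c + rr + e), so c·(1 − m) = m·(rr + e) − 1.
Hence c = [m·(rr + e) − 1]/(1 − m) = [3.02 × (0.15 + 0.0587) − 1] / (1 − 3.02) ≈ 0.183033.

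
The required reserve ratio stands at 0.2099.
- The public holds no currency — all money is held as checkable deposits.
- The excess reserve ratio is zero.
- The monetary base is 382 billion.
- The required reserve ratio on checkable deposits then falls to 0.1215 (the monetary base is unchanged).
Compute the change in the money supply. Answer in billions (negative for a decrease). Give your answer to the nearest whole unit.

1324 billion

Initially m₁ = 1 / (0.2099) ≈ 4.7642, so M₁ = 4.7642 × 382 = 1819.9244 billion.
After the change m₂ = 1 / (0.1215) ≈ 8.2305, so M₂ = 8.2305 × 382 = 3144.051 billion.
ΔM = M₂ − M₁ = 3144.051 − 1819.9244 = 1324.1266 billion.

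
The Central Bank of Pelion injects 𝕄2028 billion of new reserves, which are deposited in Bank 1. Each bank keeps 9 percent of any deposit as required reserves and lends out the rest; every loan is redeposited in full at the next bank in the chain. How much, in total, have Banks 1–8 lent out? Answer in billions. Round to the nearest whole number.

𝕄10863 billion

Bank i lends (1 − rr)^i of the original deposit: Bank 1 lends 2028·0.9100 = 1845.4800, Bank 2 lends 2028·0.9100² = 1679.3868, and so on.
Summing a geometric series: total = 2028·[0.9100·(1 − 0.9100^8) / (1 − 0.9100)] ≈ 10862.6485 billion.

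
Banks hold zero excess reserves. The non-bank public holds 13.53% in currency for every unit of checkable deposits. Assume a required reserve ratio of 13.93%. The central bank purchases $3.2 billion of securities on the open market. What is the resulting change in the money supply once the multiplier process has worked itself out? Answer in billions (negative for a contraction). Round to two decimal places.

$13.23 billion

The money multiplier is m = (1 + c) / (rr + c) = (1 + 0.1353) / (0.1393 + 0.1353) ≈ 4.1344.
The purchase adds 3.2 billion of base, so ΔM = m × ΔMB = 4.1344 × (+3.2) ≈ 13.2301 billion.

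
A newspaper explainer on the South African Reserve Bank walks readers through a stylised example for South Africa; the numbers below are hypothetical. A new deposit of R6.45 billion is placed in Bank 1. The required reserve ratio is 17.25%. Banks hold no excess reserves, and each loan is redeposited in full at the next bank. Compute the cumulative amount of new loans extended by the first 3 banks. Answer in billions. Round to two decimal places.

R13.41 billion

Bank i lends (1 − rr)^i of the original deposit: Bank 1 lends 6.45·0.8275 ≈ 5.3374, Bank 2 lends 6.45·0.8275² ≈ 4.4167, and so on.
Summing a geometric series: total = 6.45·[0.8275·(1 − 0.8275^3) / (1 − 0.8275)] ≈ 13.4089 billion.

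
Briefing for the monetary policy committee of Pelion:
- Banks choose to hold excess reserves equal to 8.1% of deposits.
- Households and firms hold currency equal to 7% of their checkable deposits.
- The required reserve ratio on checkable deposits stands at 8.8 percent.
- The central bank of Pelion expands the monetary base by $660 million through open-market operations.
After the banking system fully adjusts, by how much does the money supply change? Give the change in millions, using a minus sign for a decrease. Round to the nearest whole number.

$2955 million

The money multiplier is m = (1 + c) / (rr + e + c) = (1 + 0.07) / (0.088 + 0.081 + 0.07) ≈ 4.4770.
The purchase adds 660 million of base, so ΔM = m × ΔMB = 4.4770 × (+660) = 2954.82 million.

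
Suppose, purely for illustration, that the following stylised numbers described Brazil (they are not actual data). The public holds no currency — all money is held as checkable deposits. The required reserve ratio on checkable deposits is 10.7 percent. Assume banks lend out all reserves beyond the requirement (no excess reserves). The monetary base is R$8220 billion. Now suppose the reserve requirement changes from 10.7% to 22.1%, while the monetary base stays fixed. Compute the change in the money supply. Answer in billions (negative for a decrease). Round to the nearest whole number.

-39628 billion

Initially m₁ = 1 / (0.107) ≈ 9.34579, so M₁ = 9.34579 × 8220 = 76822.3938 billion.
After the change m₂ = 1 / (0.221) ≈ 4.52489, so M₂ = 4.52489 × 8220 = 37194.5958 billion.
ΔM = M₂ − M₁ = 37194.5958 − 76822.3938 = -39627.798 billion.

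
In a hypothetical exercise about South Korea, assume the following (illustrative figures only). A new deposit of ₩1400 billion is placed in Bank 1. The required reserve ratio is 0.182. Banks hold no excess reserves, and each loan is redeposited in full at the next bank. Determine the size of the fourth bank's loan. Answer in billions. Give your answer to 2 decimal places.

₩626.82 billion

Each bank lends a fraction (1 − rr) = 0.8180 of the deposit it receives, so Bank 4 receives 1400·0.8180^3 and lends 1400·0.8180^4 ≈ 626.8177 billion.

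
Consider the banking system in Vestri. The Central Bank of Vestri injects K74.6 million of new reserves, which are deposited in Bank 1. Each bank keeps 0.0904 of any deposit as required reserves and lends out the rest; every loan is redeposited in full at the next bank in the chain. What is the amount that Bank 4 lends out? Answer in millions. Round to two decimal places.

K51.07 million

Each bank lends a fraction (1 − rr) = 0.9096 of the deposit it receives, so Bank 4 receives 74.6·0.9096^3 and lends 74.6·0.9096^4 ≈ 51.0670 million.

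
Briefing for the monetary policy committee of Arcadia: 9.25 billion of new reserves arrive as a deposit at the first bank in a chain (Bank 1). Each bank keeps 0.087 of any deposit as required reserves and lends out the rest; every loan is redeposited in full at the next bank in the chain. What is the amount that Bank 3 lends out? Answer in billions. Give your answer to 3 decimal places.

Each bank lends a fraction (1 − rr) = 0.9130 of the deposit it receives, so Bank 3 receives 9.25·0.9130^2 and lends 9.25·0.9130^3 ≈ 7.0397 billion.

7.040 billion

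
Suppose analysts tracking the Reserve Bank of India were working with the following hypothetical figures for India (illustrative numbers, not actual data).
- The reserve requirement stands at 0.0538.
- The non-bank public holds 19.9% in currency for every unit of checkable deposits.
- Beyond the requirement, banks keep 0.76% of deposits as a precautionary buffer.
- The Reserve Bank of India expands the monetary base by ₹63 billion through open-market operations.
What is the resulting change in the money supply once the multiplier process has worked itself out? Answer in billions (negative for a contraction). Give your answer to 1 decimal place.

The money multiplier is m = (1 + c) / (rr + e + c) = (1 + 0.199) / (0.0538 + 0.0076 + 0.199) ≈ 4.6045.
The purchase adds 63 billion of base, so ΔM = m × ΔMB = 4.6045 × (+63) = 290.0835 billion.

₹290.1 billion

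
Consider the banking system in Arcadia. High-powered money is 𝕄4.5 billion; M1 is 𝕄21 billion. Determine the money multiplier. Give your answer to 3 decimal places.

The money multiplier is m = M / MB = 21 / 4.5 ≈ 4.66667.

4.667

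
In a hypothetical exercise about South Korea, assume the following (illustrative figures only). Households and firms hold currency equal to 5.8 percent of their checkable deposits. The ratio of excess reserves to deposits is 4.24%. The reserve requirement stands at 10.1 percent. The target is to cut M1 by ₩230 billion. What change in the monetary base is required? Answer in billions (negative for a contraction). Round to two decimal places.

-43.78 billion

The money multiplier is m = (1 + c) / (rr + e + c) = (1 + 0.058) / (0.101 + 0.0424 + 0.058) ≈ 5.253227.
ΔMB = ΔM / m = (−230) / 5.253227 ≈ -43.7826 billion.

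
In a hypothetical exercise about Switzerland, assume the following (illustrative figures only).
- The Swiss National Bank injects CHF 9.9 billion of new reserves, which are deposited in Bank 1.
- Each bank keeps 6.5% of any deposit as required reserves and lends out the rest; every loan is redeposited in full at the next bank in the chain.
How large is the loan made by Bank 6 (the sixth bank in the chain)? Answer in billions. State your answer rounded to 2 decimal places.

CHF 6.61 billion

Each bank lends a fraction (1 − rr) = 0.9350 of the deposit it receives, so Bank 6 receives 9.9·0.9350^5 and lends 9.9·0.9350^6 ≈ 6.6146 billion.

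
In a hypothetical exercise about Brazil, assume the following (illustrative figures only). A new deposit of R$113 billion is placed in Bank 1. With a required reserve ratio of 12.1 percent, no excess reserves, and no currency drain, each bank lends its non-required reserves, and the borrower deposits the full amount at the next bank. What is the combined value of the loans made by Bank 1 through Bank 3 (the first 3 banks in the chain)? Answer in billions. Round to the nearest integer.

R$263 billion

Bank i lends (1 − rr)^i of the original deposit: Bank 1 lends 113·0.8790 = 99.3270, Bank 2 lends 113·0.8790² ≈ 87.3084, and so on.
Summing a geometric series: total = 113·[0.8790·(1 − 0.8790^3) / (1 − 0.8790)] ≈ 263.3795 billion.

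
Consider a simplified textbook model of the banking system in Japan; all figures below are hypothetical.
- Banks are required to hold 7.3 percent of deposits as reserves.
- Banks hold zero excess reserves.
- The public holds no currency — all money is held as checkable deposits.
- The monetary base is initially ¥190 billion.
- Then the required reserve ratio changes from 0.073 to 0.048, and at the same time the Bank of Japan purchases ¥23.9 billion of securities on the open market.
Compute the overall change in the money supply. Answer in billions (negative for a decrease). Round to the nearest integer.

¥1854 billion

Before: m₁ = 1 / (0.073) ≈ 13.6986, MB₁ = 190, so M₁ = 13.6986 × 190 = 2602.734 billion.
After: m₂ = 1 / (0.048) ≈ 20.8333, MB₂ = 190 + 23.9 = 213.9, so M₂ = 20.8333 × 213.9 ≈ 4456.2429 billion.
ΔM = M₂ − M₁ = 4456.2429 − 2602.734 = 1853.5089 billion.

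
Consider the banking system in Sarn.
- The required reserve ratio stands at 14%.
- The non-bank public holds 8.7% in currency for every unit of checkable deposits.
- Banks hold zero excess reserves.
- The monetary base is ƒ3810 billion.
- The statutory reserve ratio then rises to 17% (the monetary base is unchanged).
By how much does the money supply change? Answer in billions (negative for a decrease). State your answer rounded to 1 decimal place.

Initially m₁ = (1 + 0.087) / (0.14 + 0.087) ≈ 4.788546, so M₁ = 4.788546 × 3810 ≈ 18244.3603 billion.
After the change m₂ = (1 + 0.087) / (0.17 + 0.087) ≈ 4.229572, so M₂ = 4.229572 × 3810 ≈ 16114.6693 billion.
ΔM = M₂ − M₁ = 16114.6693 − 18244.3603 = -2129.691 billion.

-2129.7 billion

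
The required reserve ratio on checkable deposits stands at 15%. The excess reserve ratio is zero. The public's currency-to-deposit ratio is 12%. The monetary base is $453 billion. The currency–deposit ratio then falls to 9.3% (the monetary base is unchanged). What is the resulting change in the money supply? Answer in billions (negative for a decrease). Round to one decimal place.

$158.5 billion

Initially m₁ = (1 + 0.12) / (0.15 + 0.12) ≈ 4.14815, so M₁ = 4.14815 × 453 ≈ 1879.112 billion.
After the change m₂ = (1 + 0.093) / (0.15 + 0.093) ≈ 4.49794, so M₂ = 4.49794 × 453 ≈ 2037.5668 billion.
ΔM = M₂ − M₁ = 2037.5668 − 1879.112 = 158.4548 billion.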